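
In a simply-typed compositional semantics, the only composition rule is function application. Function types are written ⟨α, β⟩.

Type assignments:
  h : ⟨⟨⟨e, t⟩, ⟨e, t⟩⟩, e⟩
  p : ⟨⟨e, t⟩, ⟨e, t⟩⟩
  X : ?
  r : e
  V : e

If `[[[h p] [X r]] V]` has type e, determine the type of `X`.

⟨e, ⟨e, ⟨e, e⟩⟩⟩

[[[h p] [X r]] V] is required to be e. V : e cannot yield e as functor, so [[h p] [X r]] : ⟨e, e⟩.
[[h p] [X r]] is required to be ⟨e, e⟩. [h p] : e cannot yield ⟨e, e⟩ as functor, so [X r] : ⟨e, ⟨e, e⟩⟩.
[X r] is required to be ⟨e, ⟨e, e⟩⟩. r : e cannot yield ⟨e, ⟨e, e⟩⟩ as functor, so X : ⟨e, ⟨e, ⟨e, e⟩⟩⟩.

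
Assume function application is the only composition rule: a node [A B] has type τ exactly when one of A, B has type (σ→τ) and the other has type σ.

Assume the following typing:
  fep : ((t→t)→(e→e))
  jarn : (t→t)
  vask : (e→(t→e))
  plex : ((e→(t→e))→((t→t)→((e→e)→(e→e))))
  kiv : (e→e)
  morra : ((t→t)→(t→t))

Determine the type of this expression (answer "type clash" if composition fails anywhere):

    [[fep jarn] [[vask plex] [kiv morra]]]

[fep jarn]: functor fep : ((t→t)→(e→e)), argument jarn : (t→t); result (e→e).
[vask plex]: functor plex : ((e→(t→e))→((t→t)→((e→e)→(e→e)))), argument vask : (e→(t→e)); result ((t→t)→((e→e)→(e→e))).
[kiv morra]: (e→e) and ((t→t)→(t→t)) cannot combine by function application — type clash.

type clash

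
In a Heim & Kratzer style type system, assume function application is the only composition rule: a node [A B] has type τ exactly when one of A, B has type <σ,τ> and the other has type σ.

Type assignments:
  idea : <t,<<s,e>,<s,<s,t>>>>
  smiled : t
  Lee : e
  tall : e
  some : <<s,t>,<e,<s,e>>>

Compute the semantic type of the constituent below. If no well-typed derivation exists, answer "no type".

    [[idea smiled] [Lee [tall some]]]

no type

[idea smiled]: <t,<<s,e>,<s,<s,t>>>> applied to t yields <<s,e>,<s,<s,t>>>.
At [tall some]: neither e nor <<s,t>,<e,<s,e>>> can take the other as argument; the node is ill-typed.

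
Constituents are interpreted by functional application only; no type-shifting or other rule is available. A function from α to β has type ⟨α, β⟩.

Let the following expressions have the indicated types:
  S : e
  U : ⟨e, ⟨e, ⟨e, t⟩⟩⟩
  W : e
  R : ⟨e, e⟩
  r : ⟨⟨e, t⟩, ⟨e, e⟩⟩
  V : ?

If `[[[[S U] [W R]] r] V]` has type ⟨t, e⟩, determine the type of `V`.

[[[[S U] [W R]] r] V] must have type ⟨t, e⟩. The sister [[[S U] [W R]] r] has type ⟨e, e⟩; that is not a function onto ⟨t, e⟩, so V must be the functor, of type ⟨⟨e, e⟩, ⟨t, e⟩⟩.

⟨⟨e, e⟩, ⟨t, e⟩⟩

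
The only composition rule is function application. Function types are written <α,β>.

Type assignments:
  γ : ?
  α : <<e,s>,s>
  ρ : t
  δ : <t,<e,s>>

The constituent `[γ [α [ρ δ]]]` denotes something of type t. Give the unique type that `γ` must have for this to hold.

<s,t>

At [γ [α [ρ δ]]] (required: t): [α [ρ δ]] is s, which is not a function with range t; hence γ is the functor — type <s,t>.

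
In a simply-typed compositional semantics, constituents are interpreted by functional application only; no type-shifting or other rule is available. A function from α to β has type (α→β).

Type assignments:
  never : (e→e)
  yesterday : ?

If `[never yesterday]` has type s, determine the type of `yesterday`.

((e→e)→s)

At [never yesterday] (required: s): never is (e→e), which is not a function with range s; hence yesterday is the functor — type ((e→e)→s).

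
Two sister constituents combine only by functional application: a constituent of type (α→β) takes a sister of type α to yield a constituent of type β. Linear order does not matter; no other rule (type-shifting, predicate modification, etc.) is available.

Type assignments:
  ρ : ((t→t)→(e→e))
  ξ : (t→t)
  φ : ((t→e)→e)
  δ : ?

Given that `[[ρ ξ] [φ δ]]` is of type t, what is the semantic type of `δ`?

(((t→e)→e)→((e→e)→t))

At [[ρ ξ] [φ δ]] (required: t): [ρ ξ] is (e→e), which is not a function with range t; hence [φ δ] is the functor — type ((e→e)→t).
At [φ δ] (required: ((e→e)→t)): φ is ((t→e)→e), which is not a function with range ((e→e)→t); hence δ is the functor — type (((t→e)→e)→((e→e)→t)).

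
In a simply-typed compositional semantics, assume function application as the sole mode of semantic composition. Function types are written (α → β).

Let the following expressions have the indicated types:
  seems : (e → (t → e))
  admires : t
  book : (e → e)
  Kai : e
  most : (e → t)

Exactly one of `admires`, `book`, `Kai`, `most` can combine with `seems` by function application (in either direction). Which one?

admires : t — does not combine with seems.
book : (e → e) — does not combine with seems.
Kai — combines: seems : (e → (t → e)) takes Kai : e as argument, giving (t → e).
most : (e → t) — does not combine with seems.

Kai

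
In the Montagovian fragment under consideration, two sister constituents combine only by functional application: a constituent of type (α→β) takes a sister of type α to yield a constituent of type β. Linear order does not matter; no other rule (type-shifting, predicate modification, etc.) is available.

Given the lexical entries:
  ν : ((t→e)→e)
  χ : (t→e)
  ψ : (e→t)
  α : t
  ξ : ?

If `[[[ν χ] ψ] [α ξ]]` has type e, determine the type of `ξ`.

At [[[ν χ] ψ] [α ξ]] (required: e): [[ν χ] ψ] is t, which is not a function with range e; hence [α ξ] is the functor — type (t→e).
At [α ξ] (required: (t→e)): α is t, which is not a function with range (t→e); hence ξ is the functor — type (t→(t→e)).

(t→(t→e))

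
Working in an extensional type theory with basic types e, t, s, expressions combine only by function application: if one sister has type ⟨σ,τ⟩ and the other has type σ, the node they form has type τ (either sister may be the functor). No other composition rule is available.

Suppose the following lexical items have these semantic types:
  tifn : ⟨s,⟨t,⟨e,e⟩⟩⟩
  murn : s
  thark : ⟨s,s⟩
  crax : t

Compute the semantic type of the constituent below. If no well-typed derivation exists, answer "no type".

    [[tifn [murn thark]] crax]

⟨e,e⟩

[murn thark]: thark is ⟨s,s⟩, murn is s; result s.
[tifn [murn thark]]: tifn is ⟨s,⟨t,⟨e,e⟩⟩⟩, [murn thark] is s; result ⟨t,⟨e,e⟩⟩.
[[tifn [murn thark]] crax]: [tifn [murn thark]] is ⟨t,⟨e,e⟩⟩, crax is t; result ⟨e,e⟩.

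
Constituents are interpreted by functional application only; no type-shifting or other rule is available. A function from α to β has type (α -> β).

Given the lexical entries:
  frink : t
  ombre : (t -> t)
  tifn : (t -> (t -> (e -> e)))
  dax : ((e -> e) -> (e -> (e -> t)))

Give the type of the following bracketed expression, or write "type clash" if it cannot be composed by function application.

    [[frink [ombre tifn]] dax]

type clash

At [ombre tifn]: neither (t -> t) nor (t -> (t -> (e -> e))) can take the other as argument; the node is ill-typed.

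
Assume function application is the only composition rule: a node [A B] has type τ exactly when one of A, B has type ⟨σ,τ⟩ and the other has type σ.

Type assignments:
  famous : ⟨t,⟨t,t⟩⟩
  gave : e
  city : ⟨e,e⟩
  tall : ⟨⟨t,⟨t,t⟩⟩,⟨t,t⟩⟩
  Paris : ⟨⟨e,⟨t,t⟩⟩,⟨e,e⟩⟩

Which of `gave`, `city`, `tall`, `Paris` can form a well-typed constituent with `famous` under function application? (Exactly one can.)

tall

gave : e — does not combine with famous.
city : ⟨e,e⟩ — does not combine with famous.
tall — combines: tall : ⟨⟨t,⟨t,t⟩⟩,⟨t,t⟩⟩ takes famous : ⟨t,⟨t,t⟩⟩ as argument, giving ⟨t,t⟩.
Paris : ⟨⟨e,⟨t,t⟩⟩,⟨e,e⟩⟩ — does not combine with famous.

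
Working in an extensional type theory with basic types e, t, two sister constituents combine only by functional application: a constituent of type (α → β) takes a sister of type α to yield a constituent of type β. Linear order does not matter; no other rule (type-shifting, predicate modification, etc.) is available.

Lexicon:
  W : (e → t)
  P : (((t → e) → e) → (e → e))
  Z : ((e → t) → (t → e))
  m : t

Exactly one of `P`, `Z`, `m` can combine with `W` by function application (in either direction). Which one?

P : (((t → e) → e) → (e → e)) — does not combine with W.
Z — combines: Z : ((e → t) → (t → e)) takes W : (e → t) as argument, giving (t → e).
m : t — does not combine with W.

Z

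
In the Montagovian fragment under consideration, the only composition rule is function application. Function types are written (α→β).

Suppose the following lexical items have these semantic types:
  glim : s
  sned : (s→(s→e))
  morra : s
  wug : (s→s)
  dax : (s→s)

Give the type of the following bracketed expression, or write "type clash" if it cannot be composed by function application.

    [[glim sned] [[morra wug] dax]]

e

At [glim sned], sned : (s→(s→e)) takes glim : s, giving (s→e).
At [morra wug], wug : (s→s) takes morra : s, giving s.
At [[morra wug] dax], dax : (s→s) takes [morra wug] : s, giving s.
At [[glim sned] [[morra wug] dax]], [glim sned] : (s→e) takes [[morra wug] dax] : s, giving e.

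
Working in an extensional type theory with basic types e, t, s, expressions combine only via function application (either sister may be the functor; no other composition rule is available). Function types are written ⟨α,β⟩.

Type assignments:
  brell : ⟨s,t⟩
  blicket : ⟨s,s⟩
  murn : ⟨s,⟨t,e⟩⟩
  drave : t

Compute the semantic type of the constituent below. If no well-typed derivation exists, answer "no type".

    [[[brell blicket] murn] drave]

At [brell blicket]: neither ⟨s,t⟩ nor ⟨s,s⟩ can take the other as argument; the node is ill-typed.

no type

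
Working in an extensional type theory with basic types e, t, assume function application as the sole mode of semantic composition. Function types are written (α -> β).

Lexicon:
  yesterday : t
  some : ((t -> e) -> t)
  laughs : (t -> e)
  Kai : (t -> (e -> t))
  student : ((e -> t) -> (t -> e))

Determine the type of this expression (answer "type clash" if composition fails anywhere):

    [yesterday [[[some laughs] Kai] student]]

[some laughs]: some is ((t -> e) -> t), laughs is (t -> e); result t.
[[some laughs] Kai]: Kai is (t -> (e -> t)), [some laughs] is t; result (e -> t).
[[[some laughs] Kai] student]: student is ((e -> t) -> (t -> e)), [[some laughs] Kai] is (e -> t); result (t -> e).
[yesterday [[[some laughs] Kai] student]]: [[[some laughs] Kai] student] is (t -> e), yesterday is t; result e.

e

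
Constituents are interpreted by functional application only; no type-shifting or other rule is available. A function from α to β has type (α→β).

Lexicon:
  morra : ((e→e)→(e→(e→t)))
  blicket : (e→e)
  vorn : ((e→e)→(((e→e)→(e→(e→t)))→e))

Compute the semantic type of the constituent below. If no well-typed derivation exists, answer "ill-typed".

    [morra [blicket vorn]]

[blicket vorn] — vorn of type ((e→e)→(((e→e)→(e→(e→t)))→e)) combines with blicket of type (e→e): type (((e→e)→(e→(e→t)))→e).
[morra [blicket vorn]] — [blicket vorn] of type (((e→e)→(e→(e→t)))→e) combines with morra of type ((e→e)→(e→(e→t))): type e.

e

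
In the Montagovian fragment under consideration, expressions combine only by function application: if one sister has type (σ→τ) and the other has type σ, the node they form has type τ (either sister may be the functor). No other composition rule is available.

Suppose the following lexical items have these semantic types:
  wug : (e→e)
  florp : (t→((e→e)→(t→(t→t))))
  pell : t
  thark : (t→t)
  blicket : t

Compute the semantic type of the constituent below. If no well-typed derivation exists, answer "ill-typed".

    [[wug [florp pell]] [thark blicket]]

(t→t)

[florp pell]: functor florp : (t→((e→e)→(t→(t→t)))), argument pell : t; result ((e→e)→(t→(t→t))).
[wug [florp pell]]: functor [florp pell] : ((e→e)→(t→(t→t))), argument wug : (e→e); result (t→(t→t)).
[thark blicket]: functor thark : (t→t), argument blicket : t; result t.
[[wug [florp pell]] [thark blicket]]: functor [wug [florp pell]] : (t→(t→t)), argument [thark blicket] : t; result (t→t).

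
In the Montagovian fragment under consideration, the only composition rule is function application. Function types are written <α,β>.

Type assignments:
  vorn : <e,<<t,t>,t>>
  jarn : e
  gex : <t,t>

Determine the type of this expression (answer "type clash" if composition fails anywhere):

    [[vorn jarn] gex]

[vorn jarn]: functor vorn : <e,<<t,t>,t>>, argument jarn : e; result <<t,t>,t>.
[[vorn jarn] gex]: functor [vorn jarn] : <<t,t>,t>, argument gex : <t,t>; result t.

t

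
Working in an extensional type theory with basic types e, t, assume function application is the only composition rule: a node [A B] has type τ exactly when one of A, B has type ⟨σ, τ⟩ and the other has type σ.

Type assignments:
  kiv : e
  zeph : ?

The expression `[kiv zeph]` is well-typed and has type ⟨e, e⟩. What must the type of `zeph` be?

⟨e, ⟨e, e⟩⟩

[kiv zeph] must have type ⟨e, e⟩. The sister kiv has type e; that is not a function onto ⟨e, e⟩, so zeph must be the functor, of type ⟨e, ⟨e, e⟩⟩.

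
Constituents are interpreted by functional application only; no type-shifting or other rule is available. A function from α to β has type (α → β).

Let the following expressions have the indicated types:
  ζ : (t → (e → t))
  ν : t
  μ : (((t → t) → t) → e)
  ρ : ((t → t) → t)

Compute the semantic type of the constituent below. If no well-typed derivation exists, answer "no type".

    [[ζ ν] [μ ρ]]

t

[ζ ν]: functor ζ : (t → (e → t)), argument ν : t; result (e → t).
[μ ρ]: functor μ : (((t → t) → t) → e), argument ρ : ((t → t) → t); result e.
[[ζ ν] [μ ρ]]: functor [ζ ν] : (e → t), argument [μ ρ] : e; result t.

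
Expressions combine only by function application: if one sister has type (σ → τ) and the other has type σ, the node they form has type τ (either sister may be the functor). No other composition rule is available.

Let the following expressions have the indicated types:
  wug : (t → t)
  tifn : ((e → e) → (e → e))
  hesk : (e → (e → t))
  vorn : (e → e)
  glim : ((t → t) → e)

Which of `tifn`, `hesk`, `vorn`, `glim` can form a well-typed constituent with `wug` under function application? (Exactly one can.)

glim

tifn : ((e → e) → (e → e)) — neither side's domain matches the other.
hesk : (e → (e → t)) — neither side's domain matches the other.
vorn : (e → e) — neither side's domain matches the other.
glim — combines: glim : ((t → t) → e) takes wug : (t → t) as argument, giving e.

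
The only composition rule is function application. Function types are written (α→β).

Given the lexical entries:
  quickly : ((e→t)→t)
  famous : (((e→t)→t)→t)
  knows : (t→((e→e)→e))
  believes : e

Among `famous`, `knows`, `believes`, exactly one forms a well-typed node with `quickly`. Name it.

famous

famous — combines: famous : (((e→t)→t)→t) takes quickly : ((e→t)→t) as argument, giving t.
knows : (t→((e→e)→e)) — quickly needs (e→t); knows needs t; neither fits.
believes : e — quickly needs (e→t); believes needs nothing (atomic); neither fits.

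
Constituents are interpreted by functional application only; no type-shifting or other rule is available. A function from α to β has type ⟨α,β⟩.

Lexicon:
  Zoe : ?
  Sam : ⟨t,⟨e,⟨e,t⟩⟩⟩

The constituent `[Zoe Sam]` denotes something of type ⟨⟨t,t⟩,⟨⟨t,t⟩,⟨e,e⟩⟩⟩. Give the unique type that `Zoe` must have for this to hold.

[Zoe Sam] must have type ⟨⟨t,t⟩,⟨⟨t,t⟩,⟨e,e⟩⟩⟩. The sister Sam has type ⟨t,⟨e,⟨e,t⟩⟩⟩; that is not a function onto ⟨⟨t,t⟩,⟨⟨t,t⟩,⟨e,e⟩⟩⟩, so Zoe must be the functor, of type ⟨⟨t,⟨e,⟨e,t⟩⟩⟩,⟨⟨t,t⟩,⟨⟨t,t⟩,⟨e,e⟩⟩⟩⟩.

⟨⟨t,⟨e,⟨e,t⟩⟩⟩,⟨⟨t,t⟩,⟨⟨t,t⟩,⟨e,e⟩⟩⟩⟩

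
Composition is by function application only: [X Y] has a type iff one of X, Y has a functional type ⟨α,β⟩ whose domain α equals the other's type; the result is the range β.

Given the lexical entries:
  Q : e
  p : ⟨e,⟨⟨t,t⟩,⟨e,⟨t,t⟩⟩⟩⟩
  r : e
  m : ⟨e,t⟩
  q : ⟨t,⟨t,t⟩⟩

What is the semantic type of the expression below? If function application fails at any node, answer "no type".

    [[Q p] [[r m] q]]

[Q p] — p of type ⟨e,⟨⟨t,t⟩,⟨e,⟨t,t⟩⟩⟩⟩ combines with Q of type e: type ⟨⟨t,t⟩,⟨e,⟨t,t⟩⟩⟩.
[r m] — m of type ⟨e,t⟩ combines with r of type e: type t.
[[r m] q] — q of type ⟨t,⟨t,t⟩⟩ combines with [r m] of type t: type ⟨t,t⟩.
[[Q p] [[r m] q]] — [Q p] of type ⟨⟨t,t⟩,⟨e,⟨t,t⟩⟩⟩ combines with [[r m] q] of type ⟨t,t⟩: type ⟨e,⟨t,t⟩⟩.

⟨e,⟨t,t⟩⟩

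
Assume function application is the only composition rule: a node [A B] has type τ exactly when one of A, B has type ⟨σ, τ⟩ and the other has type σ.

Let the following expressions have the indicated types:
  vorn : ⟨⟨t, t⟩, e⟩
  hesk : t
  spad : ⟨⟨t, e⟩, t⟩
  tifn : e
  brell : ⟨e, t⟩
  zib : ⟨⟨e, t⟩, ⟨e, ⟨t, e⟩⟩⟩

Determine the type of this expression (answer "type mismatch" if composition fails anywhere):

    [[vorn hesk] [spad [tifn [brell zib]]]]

type mismatch

[vorn hesk]: ⟨⟨t, t⟩, e⟩ and t cannot combine by function application — type clash.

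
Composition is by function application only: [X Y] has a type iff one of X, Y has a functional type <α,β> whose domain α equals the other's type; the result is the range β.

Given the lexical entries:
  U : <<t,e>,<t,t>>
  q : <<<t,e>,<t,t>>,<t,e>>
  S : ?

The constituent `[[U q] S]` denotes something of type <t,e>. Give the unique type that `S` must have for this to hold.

<<t,e>,<t,e>>

For [[U q] S] to have type <t,e> with [U q] of type <t,e>, S must be the function: S : <<t,e>,<t,e>>.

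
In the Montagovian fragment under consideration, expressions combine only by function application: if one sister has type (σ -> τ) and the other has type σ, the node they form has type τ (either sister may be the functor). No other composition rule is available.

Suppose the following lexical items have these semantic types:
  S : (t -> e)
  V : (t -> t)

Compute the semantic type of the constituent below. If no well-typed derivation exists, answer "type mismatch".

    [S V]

type mismatch

[S V]: (t -> e) with (t -> t) — neither is a function whose domain matches the other; composition fails here.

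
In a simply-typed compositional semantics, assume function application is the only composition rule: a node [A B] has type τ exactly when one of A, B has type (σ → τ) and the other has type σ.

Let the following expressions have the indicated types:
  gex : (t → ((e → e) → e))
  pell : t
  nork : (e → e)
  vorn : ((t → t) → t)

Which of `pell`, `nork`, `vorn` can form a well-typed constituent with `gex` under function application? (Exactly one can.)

pell — combines: gex : (t → ((e → e) → e)) takes pell : t as argument, giving ((e → e) → e).
nork : (e → e) — gex needs t; nork needs e; neither fits.
vorn : ((t → t) → t) — gex needs t; vorn needs (t → t); neither fits.

pell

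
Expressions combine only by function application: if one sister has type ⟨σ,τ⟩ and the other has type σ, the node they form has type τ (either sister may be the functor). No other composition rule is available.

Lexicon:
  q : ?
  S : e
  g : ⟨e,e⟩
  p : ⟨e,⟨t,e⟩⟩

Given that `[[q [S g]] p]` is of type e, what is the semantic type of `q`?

⟨e,⟨⟨e,⟨t,e⟩⟩,e⟩⟩

[[q [S g]] p] must have type e. The sister p has type ⟨e,⟨t,e⟩⟩; that is not a function onto e, so [q [S g]] must be the functor, of type ⟨⟨e,⟨t,e⟩⟩,e⟩.
[q [S g]] must have type ⟨⟨e,⟨t,e⟩⟩,e⟩. The sister [S g] has type e; that is not a function onto ⟨⟨e,⟨t,e⟩⟩,e⟩, so q must be the functor, of type ⟨e,⟨⟨e,⟨t,e⟩⟩,e⟩⟩.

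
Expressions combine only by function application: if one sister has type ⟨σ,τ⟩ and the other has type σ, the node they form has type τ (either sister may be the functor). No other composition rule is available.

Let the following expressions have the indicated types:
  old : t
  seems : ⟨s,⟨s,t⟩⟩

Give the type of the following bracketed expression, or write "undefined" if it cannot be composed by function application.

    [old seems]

undefined

At [old seems]: neither t nor ⟨s,⟨s,t⟩⟩ can take the other as argument; the node is ill-typed.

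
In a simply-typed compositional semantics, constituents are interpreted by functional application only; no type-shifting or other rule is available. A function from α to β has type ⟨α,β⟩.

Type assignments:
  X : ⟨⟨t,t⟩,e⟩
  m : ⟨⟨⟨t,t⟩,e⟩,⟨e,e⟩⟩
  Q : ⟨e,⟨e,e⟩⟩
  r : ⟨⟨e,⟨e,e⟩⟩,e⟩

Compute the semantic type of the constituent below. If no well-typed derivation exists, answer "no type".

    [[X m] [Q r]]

e

[X m] — m of type ⟨⟨⟨t,t⟩,e⟩,⟨e,e⟩⟩ combines with X of type ⟨⟨t,t⟩,e⟩: type ⟨e,e⟩.
[Q r] — r of type ⟨⟨e,⟨e,e⟩⟩,e⟩ combines with Q of type ⟨e,⟨e,e⟩⟩: type e.
[[X m] [Q r]] — [X m] of type ⟨e,e⟩ combines with [Q r] of type e: type e.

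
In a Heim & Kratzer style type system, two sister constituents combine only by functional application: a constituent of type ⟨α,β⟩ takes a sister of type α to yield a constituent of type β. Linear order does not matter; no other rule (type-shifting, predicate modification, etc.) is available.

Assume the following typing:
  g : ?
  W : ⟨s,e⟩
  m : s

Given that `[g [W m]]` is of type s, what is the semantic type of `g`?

[g [W m]] must have type s. The sister [W m] has type e; that is not a function onto s, so g must be the functor, of type ⟨e,s⟩.

⟨e,s⟩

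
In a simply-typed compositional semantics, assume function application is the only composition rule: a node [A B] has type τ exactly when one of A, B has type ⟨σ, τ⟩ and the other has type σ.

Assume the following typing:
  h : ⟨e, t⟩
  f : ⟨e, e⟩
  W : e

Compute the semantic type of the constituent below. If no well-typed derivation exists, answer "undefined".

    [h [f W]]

At [f W], f : ⟨e, e⟩ takes W : e, giving e.
At [h [f W]], h : ⟨e, t⟩ takes [f W] : e, giving t.

t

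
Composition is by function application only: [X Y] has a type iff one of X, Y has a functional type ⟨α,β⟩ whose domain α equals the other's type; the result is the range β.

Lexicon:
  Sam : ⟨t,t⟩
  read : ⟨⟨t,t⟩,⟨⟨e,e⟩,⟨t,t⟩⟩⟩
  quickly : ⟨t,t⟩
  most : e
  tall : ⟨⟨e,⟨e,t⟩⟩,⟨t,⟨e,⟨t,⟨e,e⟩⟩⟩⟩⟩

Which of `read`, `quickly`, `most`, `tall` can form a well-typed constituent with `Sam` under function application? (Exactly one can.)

read — combines: read : ⟨⟨t,t⟩,⟨⟨e,e⟩,⟨t,t⟩⟩⟩ takes Sam : ⟨t,t⟩ as argument, giving ⟨⟨e,e⟩,⟨t,t⟩⟩.
quickly : ⟨t,t⟩ — Sam needs t; quickly needs t; neither fits.
most : e — Sam needs t; most needs nothing (atomic); neither fits.
tall : ⟨⟨e,⟨e,t⟩⟩,⟨t,⟨e,⟨t,⟨e,e⟩⟩⟩⟩⟩ — Sam needs t; tall needs ⟨e,⟨e,t⟩⟩; neither fits.

read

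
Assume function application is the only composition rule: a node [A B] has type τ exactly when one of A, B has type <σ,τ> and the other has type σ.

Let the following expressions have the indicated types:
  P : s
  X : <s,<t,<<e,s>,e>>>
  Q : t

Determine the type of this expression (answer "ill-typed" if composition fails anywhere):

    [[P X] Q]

<<e,s>,e>

[P X] — X of type <s,<t,<<e,s>,e>>> combines with P of type s: type <t,<<e,s>,e>>.
[[P X] Q] — [P X] of type <t,<<e,s>,e>> combines with Q of type t: type <<e,s>,e>.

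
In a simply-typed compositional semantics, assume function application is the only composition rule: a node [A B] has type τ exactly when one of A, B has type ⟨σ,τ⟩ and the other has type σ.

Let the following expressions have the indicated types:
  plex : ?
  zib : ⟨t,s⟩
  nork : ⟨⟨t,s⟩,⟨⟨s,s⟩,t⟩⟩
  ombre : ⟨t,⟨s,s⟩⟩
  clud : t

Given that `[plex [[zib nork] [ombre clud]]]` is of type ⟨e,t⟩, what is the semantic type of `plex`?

For [plex [[zib nork] [ombre clud]]] to have type ⟨e,t⟩ with [[zib nork] [ombre clud]] of type t, plex must be the function: plex : ⟨t,⟨e,t⟩⟩.

⟨t,⟨e,t⟩⟩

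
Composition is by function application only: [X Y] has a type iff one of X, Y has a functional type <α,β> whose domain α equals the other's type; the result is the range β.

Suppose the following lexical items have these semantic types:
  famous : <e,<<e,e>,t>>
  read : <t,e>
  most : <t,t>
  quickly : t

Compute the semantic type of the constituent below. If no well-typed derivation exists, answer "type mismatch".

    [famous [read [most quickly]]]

<<e,e>,t>

[most quickly]: functor most : <t,t>, argument quickly : t; result t.
[read [most quickly]]: functor read : <t,e>, argument [most quickly] : t; result e.
[famous [read [most quickly]]]: functor famous : <e,<<e,e>,t>>, argument [read [most quickly]] : e; result <<e,e>,t>.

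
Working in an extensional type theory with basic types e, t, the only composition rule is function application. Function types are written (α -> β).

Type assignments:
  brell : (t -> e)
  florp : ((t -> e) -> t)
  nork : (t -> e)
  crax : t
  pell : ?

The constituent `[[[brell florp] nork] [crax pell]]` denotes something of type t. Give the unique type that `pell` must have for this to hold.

(t -> (e -> t))

[[[brell florp] nork] [crax pell]] must have type t. The sister [[brell florp] nork] has type e; that is not a function onto t, so [crax pell] must be the functor, of type (e -> t).
[crax pell] must have type (e -> t). The sister crax has type t; that is not a function onto (e -> t), so pell must be the functor, of type (t -> (e -> t)).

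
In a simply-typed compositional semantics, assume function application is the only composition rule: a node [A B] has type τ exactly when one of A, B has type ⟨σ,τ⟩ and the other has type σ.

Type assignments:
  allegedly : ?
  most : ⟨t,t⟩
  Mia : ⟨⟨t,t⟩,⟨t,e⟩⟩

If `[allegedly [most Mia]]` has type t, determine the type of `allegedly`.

⟨⟨t,e⟩,t⟩

[allegedly [most Mia]] must have type t. The sister [most Mia] has type ⟨t,e⟩; that is not a function onto t, so allegedly must be the functor, of type ⟨⟨t,e⟩,t⟩.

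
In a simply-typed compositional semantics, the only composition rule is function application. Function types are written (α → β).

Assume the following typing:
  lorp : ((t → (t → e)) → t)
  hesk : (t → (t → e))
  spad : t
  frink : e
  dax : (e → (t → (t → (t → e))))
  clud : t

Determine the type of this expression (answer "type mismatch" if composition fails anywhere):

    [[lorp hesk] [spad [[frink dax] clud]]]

e

[lorp hesk] — lorp of type ((t → (t → e)) → t) combines with hesk of type (t → (t → e)): type t.
[frink dax] — dax of type (e → (t → (t → (t → e)))) combines with frink of type e: type (t → (t → (t → e))).
[[frink dax] clud] — [frink dax] of type (t → (t → (t → e))) combines with clud of type t: type (t → (t → e)).
[spad [[frink dax] clud]] — [[frink dax] clud] of type (t → (t → e)) combines with spad of type t: type (t → e).
[[lorp hesk] [spad [[frink dax] clud]]] — [spad [[frink dax] clud]] of type (t → e) combines with [lorp hesk] of type t: type e.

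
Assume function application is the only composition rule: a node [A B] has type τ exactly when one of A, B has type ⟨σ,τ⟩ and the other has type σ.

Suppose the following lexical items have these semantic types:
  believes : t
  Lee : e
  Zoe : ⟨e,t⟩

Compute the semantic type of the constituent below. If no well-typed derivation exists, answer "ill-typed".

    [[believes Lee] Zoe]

[believes Lee]: t and e cannot combine by function application — type clash.

ill-typed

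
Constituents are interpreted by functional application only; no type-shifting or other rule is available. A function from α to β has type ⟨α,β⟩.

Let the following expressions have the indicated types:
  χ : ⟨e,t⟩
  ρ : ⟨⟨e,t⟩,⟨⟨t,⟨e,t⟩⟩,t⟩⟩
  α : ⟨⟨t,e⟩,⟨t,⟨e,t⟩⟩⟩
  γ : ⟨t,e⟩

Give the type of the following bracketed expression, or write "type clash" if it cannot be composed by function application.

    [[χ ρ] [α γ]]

[χ ρ]: functor ρ : ⟨⟨e,t⟩,⟨⟨t,⟨e,t⟩⟩,t⟩⟩, argument χ : ⟨e,t⟩; result ⟨⟨t,⟨e,t⟩⟩,t⟩.
[α γ]: functor α : ⟨⟨t,e⟩,⟨t,⟨e,t⟩⟩⟩, argument γ : ⟨t,e⟩; result ⟨t,⟨e,t⟩⟩.
[[χ ρ] [α γ]]: functor [χ ρ] : ⟨⟨t,⟨e,t⟩⟩,t⟩, argument [α γ] : ⟨t,⟨e,t⟩⟩; result t.

t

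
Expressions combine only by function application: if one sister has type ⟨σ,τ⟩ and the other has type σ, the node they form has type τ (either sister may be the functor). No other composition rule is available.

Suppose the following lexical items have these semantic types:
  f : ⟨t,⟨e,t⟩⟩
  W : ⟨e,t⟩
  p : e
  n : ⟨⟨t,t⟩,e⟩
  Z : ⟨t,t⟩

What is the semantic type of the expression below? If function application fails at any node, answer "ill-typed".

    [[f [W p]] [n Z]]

t

[W p]: ⟨e,t⟩ applied to e yields t.
[f [W p]]: ⟨t,⟨e,t⟩⟩ applied to t yields ⟨e,t⟩.
[n Z]: ⟨⟨t,t⟩,e⟩ applied to ⟨t,t⟩ yields e.
[[f [W p]] [n Z]]: ⟨e,t⟩ applied to e yields t.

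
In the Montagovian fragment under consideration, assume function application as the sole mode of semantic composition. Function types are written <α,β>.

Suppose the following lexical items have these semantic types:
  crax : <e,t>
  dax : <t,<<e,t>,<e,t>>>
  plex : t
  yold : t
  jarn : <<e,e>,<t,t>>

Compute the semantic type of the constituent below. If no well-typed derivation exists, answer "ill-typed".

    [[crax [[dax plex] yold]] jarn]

At [dax plex], dax : <t,<<e,t>,<e,t>>> takes plex : t, giving <<e,t>,<e,t>>.
[[dax plex] yold]: <<e,t>,<e,t>> and t cannot combine by function application — type clash.

ill-typed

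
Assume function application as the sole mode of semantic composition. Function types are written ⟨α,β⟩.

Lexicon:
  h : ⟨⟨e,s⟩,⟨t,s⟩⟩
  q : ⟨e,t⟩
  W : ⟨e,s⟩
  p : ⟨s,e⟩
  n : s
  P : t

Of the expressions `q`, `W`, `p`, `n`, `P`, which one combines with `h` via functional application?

q : ⟨e,t⟩ — no; h wants ⟨e,s⟩, and q wants e.
W — combines: h : ⟨⟨e,s⟩,⟨t,s⟩⟩ takes W : ⟨e,s⟩ as argument, giving ⟨t,s⟩.
p : ⟨s,e⟩ — no; h wants ⟨e,s⟩, and p wants s.
n : s — no; h wants ⟨e,s⟩, and n wants nothing (atomic).
P : t — no; h wants ⟨e,s⟩, and P wants nothing (atomic).

W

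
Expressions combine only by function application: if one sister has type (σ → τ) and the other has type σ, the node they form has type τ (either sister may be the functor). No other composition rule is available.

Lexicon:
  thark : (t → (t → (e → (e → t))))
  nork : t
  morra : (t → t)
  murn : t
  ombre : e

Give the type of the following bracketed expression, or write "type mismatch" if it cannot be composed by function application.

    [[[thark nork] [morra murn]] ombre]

(e → t)

At [thark nork], thark : (t → (t → (e → (e → t)))) takes nork : t, giving (t → (e → (e → t))).
At [morra murn], morra : (t → t) takes murn : t, giving t.
At [[thark nork] [morra murn]], [thark nork] : (t → (e → (e → t))) takes [morra murn] : t, giving (e → (e → t)).
At [[[thark nork] [morra murn]] ombre], [[thark nork] [morra murn]] : (e → (e → t)) takes ombre : e, giving (e → t).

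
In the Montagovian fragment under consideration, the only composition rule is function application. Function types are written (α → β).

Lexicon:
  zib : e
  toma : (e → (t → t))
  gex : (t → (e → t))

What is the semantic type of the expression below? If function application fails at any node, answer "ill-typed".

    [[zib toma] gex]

ill-typed

[zib toma] — toma of type (e → (t → t)) combines with zib of type e: type (t → t).
At [[zib toma] gex]: neither (t → t) nor (t → (e → t)) can take the other as argument; the node is ill-typed.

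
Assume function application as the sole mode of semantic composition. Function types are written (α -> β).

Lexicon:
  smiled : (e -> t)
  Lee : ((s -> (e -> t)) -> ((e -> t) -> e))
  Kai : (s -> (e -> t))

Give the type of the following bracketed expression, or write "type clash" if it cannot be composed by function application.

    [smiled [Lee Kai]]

[Lee Kai]: Lee is ((s -> (e -> t)) -> ((e -> t) -> e)), Kai is (s -> (e -> t)); result ((e -> t) -> e).
[smiled [Lee Kai]]: [Lee Kai] is ((e -> t) -> e), smiled is (e -> t); result e.

e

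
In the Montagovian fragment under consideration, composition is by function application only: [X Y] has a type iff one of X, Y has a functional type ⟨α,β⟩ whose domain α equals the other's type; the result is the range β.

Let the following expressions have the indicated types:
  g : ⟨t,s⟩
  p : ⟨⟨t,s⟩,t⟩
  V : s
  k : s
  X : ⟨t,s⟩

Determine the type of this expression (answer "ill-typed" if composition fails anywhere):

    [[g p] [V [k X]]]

ill-typed

At [g p], p : ⟨⟨t,s⟩,t⟩ takes g : ⟨t,s⟩, giving t.
At [k X]: neither s nor ⟨t,s⟩ can take the other as argument; the node is ill-typed.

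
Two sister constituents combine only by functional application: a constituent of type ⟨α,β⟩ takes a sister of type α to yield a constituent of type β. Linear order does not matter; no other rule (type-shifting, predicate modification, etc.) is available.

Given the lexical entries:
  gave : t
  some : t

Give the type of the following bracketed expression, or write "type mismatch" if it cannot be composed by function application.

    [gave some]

type mismatch

[gave some]: t and t cannot combine by function application — type clash.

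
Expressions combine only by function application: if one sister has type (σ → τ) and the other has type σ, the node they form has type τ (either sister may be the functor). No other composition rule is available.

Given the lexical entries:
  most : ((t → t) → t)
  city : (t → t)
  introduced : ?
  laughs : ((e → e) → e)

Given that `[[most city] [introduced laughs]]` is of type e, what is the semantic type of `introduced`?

(((e → e) → e) → (t → e))

At [[most city] [introduced laughs]] (required: e): [most city] is t, which is not a function with range e; hence [introduced laughs] is the functor — type (t → e).
At [introduced laughs] (required: (t → e)): laughs is ((e → e) → e), which is not a function with range (t → e); hence introduced is the functor — type (((e → e) → e) → (t → e)).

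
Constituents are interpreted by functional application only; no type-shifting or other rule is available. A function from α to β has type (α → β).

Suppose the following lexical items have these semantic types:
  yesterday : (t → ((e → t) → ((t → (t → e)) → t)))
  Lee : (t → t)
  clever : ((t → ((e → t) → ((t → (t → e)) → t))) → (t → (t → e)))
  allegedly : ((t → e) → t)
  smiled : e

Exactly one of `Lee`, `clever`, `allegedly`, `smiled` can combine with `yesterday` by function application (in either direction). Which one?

Lee : (t → t) — does not combine with yesterday.
clever — combines: clever : ((t → ((e → t) → ((t → (t → e)) → t))) → (t → (t → e))) takes yesterday : (t → ((e → t) → ((t → (t → e)) → t))) as argument, giving (t → (t → e)).
allegedly : ((t → e) → t) — does not combine with yesterday.
smiled : e — does not combine with yesterday.

clever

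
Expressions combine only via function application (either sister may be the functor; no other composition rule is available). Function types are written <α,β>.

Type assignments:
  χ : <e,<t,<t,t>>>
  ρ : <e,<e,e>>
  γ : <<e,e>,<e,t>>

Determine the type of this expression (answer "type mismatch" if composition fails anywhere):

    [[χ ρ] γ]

[χ ρ]: <e,<t,<t,t>>> and <e,<e,e>> cannot combine by function application — type clash.

type mismatch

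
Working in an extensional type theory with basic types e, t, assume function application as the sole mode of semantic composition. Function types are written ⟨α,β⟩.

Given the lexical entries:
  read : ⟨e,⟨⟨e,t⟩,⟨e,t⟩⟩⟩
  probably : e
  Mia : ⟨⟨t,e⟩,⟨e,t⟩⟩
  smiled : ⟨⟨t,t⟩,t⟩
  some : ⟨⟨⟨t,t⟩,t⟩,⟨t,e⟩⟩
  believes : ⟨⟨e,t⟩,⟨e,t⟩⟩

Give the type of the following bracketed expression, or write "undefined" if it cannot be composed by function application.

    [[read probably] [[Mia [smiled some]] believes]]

[read probably] — read of type ⟨e,⟨⟨e,t⟩,⟨e,t⟩⟩⟩ combines with probably of type e: type ⟨⟨e,t⟩,⟨e,t⟩⟩.
[smiled some] — some of type ⟨⟨⟨t,t⟩,t⟩,⟨t,e⟩⟩ combines with smiled of type ⟨⟨t,t⟩,t⟩: type ⟨t,e⟩.
[Mia [smiled some]] — Mia of type ⟨⟨t,e⟩,⟨e,t⟩⟩ combines with [smiled some] of type ⟨t,e⟩: type ⟨e,t⟩.
[[Mia [smiled some]] believes] — believes of type ⟨⟨e,t⟩,⟨e,t⟩⟩ combines with [Mia [smiled some]] of type ⟨e,t⟩: type ⟨e,t⟩.
[[read probably] [[Mia [smiled some]] believes]] — [read probably] of type ⟨⟨e,t⟩,⟨e,t⟩⟩ combines with [[Mia [smiled some]] believes] of type ⟨e,t⟩: type ⟨e,t⟩.

⟨e,t⟩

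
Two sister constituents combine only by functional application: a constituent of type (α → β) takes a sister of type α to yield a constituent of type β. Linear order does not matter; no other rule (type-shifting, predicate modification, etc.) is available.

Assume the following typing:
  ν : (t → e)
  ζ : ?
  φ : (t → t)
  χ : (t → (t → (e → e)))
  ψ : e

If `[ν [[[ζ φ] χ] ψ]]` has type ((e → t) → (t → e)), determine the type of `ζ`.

((t → t) → ((t → (t → (e → e))) → (e → ((t → e) → ((e → t) → (t → e))))))

[ν [[[ζ φ] χ] ψ]] must have type ((e → t) → (t → e)). The sister ν has type (t → e); that is not a function onto ((e → t) → (t → e)), so [[[ζ φ] χ] ψ] must be the functor, of type ((t → e) → ((e → t) → (t → e))).
[[[ζ φ] χ] ψ] must have type ((t → e) → ((e → t) → (t → e))). The sister ψ has type e; that is not a function onto ((t → e) → ((e → t) → (t → e))), so [[ζ φ] χ] must be the functor, of type (e → ((t → e) → ((e → t) → (t → e)))).
[[ζ φ] χ] must have type (e → ((t → e) → ((e → t) → (t → e)))). The sister χ has type (t → (t → (e → e))); that is not a function onto (e → ((t → e) → ((e → t) → (t → e)))), so [ζ φ] must be the functor, of type ((t → (t → (e → e))) → (e → ((t → e) → ((e → t) → (t → e))))).
[ζ φ] must have type ((t → (t → (e → e))) → (e → ((t → e) → ((e → t) → (t → e))))). The sister φ has type (t → t); that is not a function onto ((t → (t → (e → e))) → (e → ((t → e) → ((e → t) → (t → e))))), so ζ must be the functor, of type ((t → t) → ((t → (t → (e → e))) → (e → ((t → e) → ((e → t) → (t → e)))))).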